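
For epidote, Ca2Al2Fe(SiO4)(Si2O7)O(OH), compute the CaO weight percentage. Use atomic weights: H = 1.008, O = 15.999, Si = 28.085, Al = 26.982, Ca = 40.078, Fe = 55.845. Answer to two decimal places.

23.21 wt%

M(Ca2Al2Fe(SiO4)(Si2O7)O(OH)) = 483.215 g/mol; M(CaO) = 56.077 g/mol.
Moles CaO per formula unit = 2 Ca ÷ 1 = 2.0000.
CaO fraction = (2.0000 × 56.077) / 483.215 = 112.154/483.215 = 0.2321.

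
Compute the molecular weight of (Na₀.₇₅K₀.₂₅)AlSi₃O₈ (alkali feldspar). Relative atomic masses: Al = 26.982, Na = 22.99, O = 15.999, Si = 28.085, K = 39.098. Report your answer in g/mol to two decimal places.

Na: 0.75 × 22.99 = 17.2425
K: 0.25 × 39.098 = 9.7745
Al: 1 × 26.982 = 26.9820
Si: 3 × 28.085 = 84.2550
O: 8 × 15.999 = 127.9920
Summing the contributions gives the formula mass.

266.25 g/mol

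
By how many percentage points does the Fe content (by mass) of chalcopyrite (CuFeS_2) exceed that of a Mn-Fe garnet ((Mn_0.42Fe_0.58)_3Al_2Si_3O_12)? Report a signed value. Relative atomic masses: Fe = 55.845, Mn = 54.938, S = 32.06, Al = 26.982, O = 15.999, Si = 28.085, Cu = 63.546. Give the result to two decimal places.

First mineral: 55.845 g Fe in 183.511 g formula = 30.43 wt% Fe.
Second mineral: 97.170 g Fe in 496.599 g formula = 19.57 wt% Fe.
30.43% − 19.57% gives a difference of 10.86 percentage points.

10.86 percentage points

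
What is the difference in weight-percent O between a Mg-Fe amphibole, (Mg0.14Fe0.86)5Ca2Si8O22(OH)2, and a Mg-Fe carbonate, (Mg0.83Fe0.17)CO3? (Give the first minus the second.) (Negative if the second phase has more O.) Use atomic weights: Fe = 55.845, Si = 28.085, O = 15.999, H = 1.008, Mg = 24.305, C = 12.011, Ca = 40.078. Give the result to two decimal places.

-13.02 percentage points

First mineral: 383.976 g O in 947.975 g formula = 40.50 wt% O.
Second mineral: 47.997 g O in 89.675 g formula = 53.52 wt% O.
40.50% − 53.52% gives a difference of -13.02 percentage points.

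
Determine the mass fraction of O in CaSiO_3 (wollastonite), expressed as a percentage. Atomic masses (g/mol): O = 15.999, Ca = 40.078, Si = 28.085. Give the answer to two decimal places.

M(CaSiO_3) = 116.160 g/mol.
O contributes 3 × 15.999 = 47.997 g per mole.
47.997/116.160 = 0.4132 → 41.32%.

41.32 weight percent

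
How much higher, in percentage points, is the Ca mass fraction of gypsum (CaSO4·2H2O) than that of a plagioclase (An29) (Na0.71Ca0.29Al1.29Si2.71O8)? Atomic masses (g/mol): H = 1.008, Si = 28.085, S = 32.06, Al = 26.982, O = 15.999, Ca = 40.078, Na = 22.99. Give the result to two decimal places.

18.92 percentage points

First mineral: 40.078 g Ca in 172.164 g formula = 23.28 wt% Ca.
Second mineral: 11.623 g Ca in 266.855 g formula = 4.36 wt% Ca.
23.28% − 4.36% gives a difference of 18.92 percentage points.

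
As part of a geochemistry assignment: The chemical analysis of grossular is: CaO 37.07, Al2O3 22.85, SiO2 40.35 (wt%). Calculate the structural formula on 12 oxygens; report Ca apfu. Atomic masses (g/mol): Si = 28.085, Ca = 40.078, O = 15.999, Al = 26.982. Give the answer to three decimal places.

2.964 Ca apfu

CaO: 37.07/56.077 = 0.66106 mol → 0.66106 mol Ca, 0.66106 mol O.
Al2O3: 22.85/101.961 = 0.22411 mol → 0.44822 mol Al, 0.67233 mol O.
SiO2: 40.35/60.083 = 0.67157 mol → 0.67157 mol Si, 1.34314 mol O.
Total oxygen = 2.67653 mol. Normalization factor = 12/2.67653 = 4.48342.
Ca per 12 O = 0.66106 × 4.48342 = 2.964.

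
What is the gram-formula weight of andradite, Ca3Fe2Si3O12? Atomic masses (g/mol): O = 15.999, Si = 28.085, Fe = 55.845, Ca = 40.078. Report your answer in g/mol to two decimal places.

508.17 g/mol

Ca: 3 × 40.078 = 120.2340
Fe: 2 × 55.845 = 111.6900
Si: 3 × 28.085 = 84.2550
O: 12 × 15.999 = 191.9880
Summing the contributions gives the formula mass.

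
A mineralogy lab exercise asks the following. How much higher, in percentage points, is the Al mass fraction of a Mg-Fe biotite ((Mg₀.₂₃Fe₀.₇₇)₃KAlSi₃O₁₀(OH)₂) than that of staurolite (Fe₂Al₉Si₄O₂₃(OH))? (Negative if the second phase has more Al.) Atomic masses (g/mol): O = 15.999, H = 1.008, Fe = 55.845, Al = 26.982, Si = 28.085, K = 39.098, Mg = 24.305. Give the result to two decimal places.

-23.00 percentage points

M((Mg₀.₂₃Fe₀.₇₇)₃KAlSi₃O₁₀(OH)₂) = 490.111 g/mol, so wt% Al = 26.982/490.111 × 100 = 5.51%.
M(Fe₂Al₉Si₄O₂₃(OH)) = 851.852 g/mol, so wt% Al = 242.838/851.852 × 100 = 28.51%.
5.51 − 28.51 = -23.00 pp.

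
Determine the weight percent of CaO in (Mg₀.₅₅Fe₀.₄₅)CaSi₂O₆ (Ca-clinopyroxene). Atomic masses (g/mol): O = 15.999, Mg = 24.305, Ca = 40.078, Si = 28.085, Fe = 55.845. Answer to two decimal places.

24.30 wt%

M((Mg₀.₅₅Fe₀.₄₅)CaSi₂O₆) = 230.740 g/mol; M(CaO) = 56.077 g/mol.
Moles CaO per formula unit = 1 Ca ÷ 1 = 1.0000.
CaO fraction = (1.0000 × 56.077) / 230.740 = 56.077/230.740 = 0.2430.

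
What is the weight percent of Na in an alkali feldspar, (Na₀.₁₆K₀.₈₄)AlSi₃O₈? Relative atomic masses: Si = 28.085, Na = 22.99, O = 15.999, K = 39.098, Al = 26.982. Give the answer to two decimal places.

1.33 mass %

Formula mass = 0.16·22.99 + 0.84·39.098 + 1·26.982 + 3·28.085 + 8·15.999 = 275.750 g/mol, of which 3.678 g is Na.
So Na makes up 3.678/275.750 = 0.0133 of the mass, i.e. 1.33%.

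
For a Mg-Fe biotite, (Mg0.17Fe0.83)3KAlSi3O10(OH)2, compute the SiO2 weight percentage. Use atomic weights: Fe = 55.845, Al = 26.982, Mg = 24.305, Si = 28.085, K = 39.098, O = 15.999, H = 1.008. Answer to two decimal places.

M((Mg0.17Fe0.83)3KAlSi3O10(OH)2) = 495.789 g/mol; M(SiO2) = 60.083 g/mol.
Moles SiO2 per formula unit = 3 Si ÷ 1 = 3.0000.
SiO2 fraction = (3.0000 × 60.083) / 495.789 = 180.249/495.789 = 0.3636.

36.36 wt%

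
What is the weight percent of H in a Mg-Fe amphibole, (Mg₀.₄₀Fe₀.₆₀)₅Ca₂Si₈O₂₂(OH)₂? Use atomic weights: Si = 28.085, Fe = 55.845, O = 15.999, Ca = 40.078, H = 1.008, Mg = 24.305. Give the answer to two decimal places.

Formula mass = 2·24.305 + 3·55.845 + 2·40.078 + 8·28.085 + 24·15.999 + 2·1.008 = 906.973 g/mol, of which 2.016 g is H.
So H makes up 2.016/906.973 = 0.0022 of the mass, i.e. 0.22%.

0.22 wt%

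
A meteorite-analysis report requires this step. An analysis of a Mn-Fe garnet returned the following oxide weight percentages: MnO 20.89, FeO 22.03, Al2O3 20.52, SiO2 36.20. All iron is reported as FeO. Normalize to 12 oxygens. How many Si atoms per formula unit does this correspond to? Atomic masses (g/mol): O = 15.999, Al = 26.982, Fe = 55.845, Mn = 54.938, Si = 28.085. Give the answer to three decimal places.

3.000 Si apfu

20.89 wt% MnO ÷ 70.937 g/mol = 0.29449 mol, giving 0.29449 Mn and 0.29449 O.
22.03 wt% FeO ÷ 71.844 g/mol = 0.30664 mol, giving 0.30664 Fe and 0.30664 O.
20.52 wt% Al2O3 ÷ 101.961 g/mol = 0.20125 mol, giving 0.40250 Al and 0.60375 O.
36.20 wt% SiO2 ÷ 60.083 g/mol = 0.60250 mol, giving 0.60250 Si and 1.20500 O.
Oxygen sums to 2.40988; scaling by 12/2.40988 = 4.97950 puts the formula on 12 O.
Si: 0.60250 × 4.97950 = 3.000 atoms per formula unit.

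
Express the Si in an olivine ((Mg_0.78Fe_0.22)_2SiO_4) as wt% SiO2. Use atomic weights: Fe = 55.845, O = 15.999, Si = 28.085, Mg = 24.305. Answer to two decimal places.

M((Mg_0.78Fe_0.22)_2SiO_4) = 154.569 g/mol; M(SiO2) = 60.083 g/mol.
Moles SiO2 per formula unit = 1 Si ÷ 1 = 1.0000.
SiO2 fraction = (1.0000 × 60.083) / 154.569 = 60.083/154.569 = 0.3887.

38.87 wt%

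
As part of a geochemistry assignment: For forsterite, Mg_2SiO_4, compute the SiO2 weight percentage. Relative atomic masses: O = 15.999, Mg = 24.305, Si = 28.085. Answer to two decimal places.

42.71 wt%

Molar mass of Mg_2SiO_4 = 2·24.305 + 1·28.085 + 4·15.999 = 140.691 g/mol.
Each formula unit contains 1 Si, equivalent to 1/1 = 1.0000 mol SiO2.
M(SiO2) = 1×28.085 + 2×15.999 = 60.083 g/mol.
Mass of SiO2 per formula unit = 1.0000 × 60.083 = 60.083 g.
SiO2 wt% = 60.083 / 140.691 × 100 = 42.71%.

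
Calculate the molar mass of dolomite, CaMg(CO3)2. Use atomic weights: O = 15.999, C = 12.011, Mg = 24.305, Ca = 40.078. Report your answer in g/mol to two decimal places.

Ca: 1 × 40.078 = 40.0780
Mg: 1 × 24.305 = 24.3050
C: 2 × 12.011 = 24.0220
O: 6 × 15.999 = 95.9940
Summing the contributions gives the formula mass.

184.40 g/mol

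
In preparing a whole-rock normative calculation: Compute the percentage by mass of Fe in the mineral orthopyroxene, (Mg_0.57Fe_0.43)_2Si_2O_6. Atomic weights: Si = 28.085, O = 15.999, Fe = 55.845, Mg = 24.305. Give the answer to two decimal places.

M((Mg_0.57Fe_0.43)_2Si_2O_6) = 227.898 g/mol.
Fe contributes 0.86 × 55.845 = 48.027 g per mole.
48.027/227.898 = 0.2107 → 21.07%.

21.07 weight percent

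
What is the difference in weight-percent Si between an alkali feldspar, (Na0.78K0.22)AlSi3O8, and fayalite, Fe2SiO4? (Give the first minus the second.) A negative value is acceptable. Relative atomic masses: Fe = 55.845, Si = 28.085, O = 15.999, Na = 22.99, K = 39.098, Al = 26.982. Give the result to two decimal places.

17.92 percentage points

M((Na0.78K0.22)AlSi3O8) = 265.763 g/mol, so wt% Si = 84.255/265.763 × 100 = 31.70%.
M(Fe2SiO4) = 203.771 g/mol, so wt% Si = 28.085/203.771 × 100 = 13.78%.
31.70 − 13.78 = 17.92 pp.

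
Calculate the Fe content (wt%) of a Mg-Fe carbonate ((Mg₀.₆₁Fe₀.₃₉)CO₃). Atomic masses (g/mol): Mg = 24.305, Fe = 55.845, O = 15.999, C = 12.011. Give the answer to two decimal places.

22.54 wt%

Molar mass of (Mg₀.₆₁Fe₀.₃₉)CO₃: 0.61*24.305 + 0.39*55.845 + 1*12.011 + 3*15.999 = 96.614 g/mol.
Mass of Fe per formula unit: 0.39 × 55.845 = 21.780 g.
Weight fraction Fe = 21.780 / 96.614 = 0.2254.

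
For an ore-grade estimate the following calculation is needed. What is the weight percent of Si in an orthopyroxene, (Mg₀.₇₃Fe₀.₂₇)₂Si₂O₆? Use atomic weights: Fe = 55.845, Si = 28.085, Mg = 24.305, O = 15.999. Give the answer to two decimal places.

M((Mg₀.₇₃Fe₀.₂₇)₂Si₂O₆) = 217.806 g/mol.
Si contributes 2 × 28.085 = 56.170 g per mole.
56.170/217.806 = 0.2579 → 25.79%.

25.79 wt%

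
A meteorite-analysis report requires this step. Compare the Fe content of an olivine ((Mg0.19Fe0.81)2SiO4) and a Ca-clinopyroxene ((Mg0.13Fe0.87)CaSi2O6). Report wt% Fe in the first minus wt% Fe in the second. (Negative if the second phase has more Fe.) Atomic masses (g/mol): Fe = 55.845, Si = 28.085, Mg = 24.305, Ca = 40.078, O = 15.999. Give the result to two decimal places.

27.26 percentage points

Fe in (Mg0.19Fe0.81)2SiO4: molar mass 191.786 g/mol; 1.62×55.845 = 90.469 g → 47.17 wt%.
Fe in (Mg0.13Fe0.87)CaSi2O6: molar mass 243.987 g/mol; 0.87×55.845 = 48.585 g → 19.91 wt%.
Difference = 47.17 − 19.91 = 27.26 percentage points.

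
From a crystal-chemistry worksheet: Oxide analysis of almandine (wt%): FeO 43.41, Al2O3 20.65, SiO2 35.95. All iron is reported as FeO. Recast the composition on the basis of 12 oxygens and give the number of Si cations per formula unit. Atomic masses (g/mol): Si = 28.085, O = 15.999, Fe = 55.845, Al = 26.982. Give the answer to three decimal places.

FeO: 43.41/71.844 = 0.60423 mol → 0.60423 mol Fe, 0.60423 mol O.
Al2O3: 20.65/101.961 = 0.20253 mol → 0.40506 mol Al, 0.60759 mol O.
SiO2: 35.95/60.083 = 0.59834 mol → 0.59834 mol Si, 1.19668 mol O.
Total oxygen = 2.40850 mol. Normalization factor = 12/2.40850 = 4.98235.
Si per 12 O = 0.59834 × 4.98235 = 2.981.

2.981 Si apfu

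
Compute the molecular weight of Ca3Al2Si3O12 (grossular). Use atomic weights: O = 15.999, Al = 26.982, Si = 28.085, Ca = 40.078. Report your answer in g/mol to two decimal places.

450.44 g/mol

M = 3(40.078) + 2(26.982) + 3(28.085) + 12(15.999)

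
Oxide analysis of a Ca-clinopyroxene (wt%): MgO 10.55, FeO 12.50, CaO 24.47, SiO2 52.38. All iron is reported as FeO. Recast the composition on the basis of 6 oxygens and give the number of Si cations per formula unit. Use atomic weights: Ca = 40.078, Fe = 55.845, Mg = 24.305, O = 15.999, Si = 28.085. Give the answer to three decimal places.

2.000 Si apfu

MgO (M=40.304): mol = 0.26176; Mg = 0.26176, O = 0.26176.
FeO (M=71.844): mol = 0.17399; Fe = 0.17399, O = 0.17399.
CaO (M=56.077): mol = 0.43636; Ca = 0.43636, O = 0.43636.
SiO2 (M=60.083): mol = 0.87179; Si = 0.87179, O = 1.74358.
ΣO = 2.61569; factor = 6/ΣO = 2.29385.
Si apfu = 0.87179 × 2.29385 = 2.000.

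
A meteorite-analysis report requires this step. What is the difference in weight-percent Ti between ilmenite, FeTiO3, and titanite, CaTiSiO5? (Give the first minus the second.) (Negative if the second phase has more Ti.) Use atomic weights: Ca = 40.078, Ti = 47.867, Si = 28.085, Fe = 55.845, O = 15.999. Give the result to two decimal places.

M(FeTiO3) = 151.709 g/mol, so wt% Ti = 47.867/151.709 × 100 = 31.55%.
M(CaTiSiO5) = 196.025 g/mol, so wt% Ti = 47.867/196.025 × 100 = 24.42%.
31.55 − 24.42 = 7.13 pp.

7.13 percentage points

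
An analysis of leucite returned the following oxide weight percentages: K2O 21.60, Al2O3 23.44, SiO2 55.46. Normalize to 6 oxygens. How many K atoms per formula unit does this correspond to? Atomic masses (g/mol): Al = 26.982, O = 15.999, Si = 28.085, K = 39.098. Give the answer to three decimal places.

K2O: 21.60/94.195 = 0.22931 mol → 0.45862 mol K, 0.22931 mol O.
Al2O3: 23.44/101.961 = 0.22989 mol → 0.45978 mol Al, 0.68967 mol O.
SiO2: 55.46/60.083 = 0.92306 mol → 0.92306 mol Si, 1.84612 mol O.
Total oxygen = 2.76510 mol. Normalization factor = 6/2.76510 = 2.16990.
K per 6 O = 0.45862 × 2.16990 = 0.995.

0.995 K apfu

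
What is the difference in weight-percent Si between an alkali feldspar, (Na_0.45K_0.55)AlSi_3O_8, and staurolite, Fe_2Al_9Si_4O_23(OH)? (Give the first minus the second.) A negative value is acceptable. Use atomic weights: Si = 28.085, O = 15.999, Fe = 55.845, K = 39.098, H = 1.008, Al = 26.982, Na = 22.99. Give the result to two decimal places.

First mineral: 84.255 g Si in 271.078 g formula = 31.08 wt% Si.
Second mineral: 112.340 g Si in 851.852 g formula = 13.19 wt% Si.
31.08% − 13.19% gives a difference of 17.89 percentage points.

17.89 percentage points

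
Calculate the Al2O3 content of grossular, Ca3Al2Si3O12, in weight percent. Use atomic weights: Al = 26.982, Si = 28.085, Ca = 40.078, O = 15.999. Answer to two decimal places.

M(Ca3Al2Si3O12) = 450.441 g/mol; M(Al2O3) = 101.961 g/mol.
Moles Al2O3 per formula unit = 2 Al ÷ 2 = 1.0000.
Al2O3 fraction = (1.0000 × 101.961) / 450.441 = 101.961/450.441 = 0.2264.

22.64 wt%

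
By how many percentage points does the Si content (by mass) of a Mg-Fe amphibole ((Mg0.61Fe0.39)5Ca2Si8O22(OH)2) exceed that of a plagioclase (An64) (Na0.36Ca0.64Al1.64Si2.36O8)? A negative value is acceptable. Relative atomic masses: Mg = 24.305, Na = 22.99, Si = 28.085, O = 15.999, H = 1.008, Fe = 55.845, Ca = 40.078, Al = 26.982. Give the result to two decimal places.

1.38 percentage points

M((Mg0.61Fe0.39)5Ca2Si8O22(OH)2) = 873.856 g/mol, so wt% Si = 224.680/873.856 × 100 = 25.71%.
M(Na0.36Ca0.64Al1.64Si2.36O8) = 272.449 g/mol, so wt% Si = 66.281/272.449 × 100 = 24.33%.
25.71 − 24.33 = 1.38 pp.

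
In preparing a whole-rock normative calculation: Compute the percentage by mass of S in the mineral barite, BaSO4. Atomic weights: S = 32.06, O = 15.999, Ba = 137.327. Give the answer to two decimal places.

13.74 weight percent

M(BaSO4) = 233.383 g/mol.
S contributes 1 × 32.06 = 32.060 g per mole.
32.060/233.383 = 0.1374 → 13.74%.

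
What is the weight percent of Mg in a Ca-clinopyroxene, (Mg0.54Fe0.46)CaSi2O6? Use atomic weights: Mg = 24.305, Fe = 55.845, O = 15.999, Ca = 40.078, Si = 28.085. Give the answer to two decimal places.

5.68 mass %

Formula mass = 0.54·24.305 + 0.46·55.845 + 1·40.078 + 2·28.085 + 6·15.999 = 231.055 g/mol, of which 13.125 g is Mg.
So Mg makes up 13.125/231.055 = 0.0568 of the mass, i.e. 5.68%.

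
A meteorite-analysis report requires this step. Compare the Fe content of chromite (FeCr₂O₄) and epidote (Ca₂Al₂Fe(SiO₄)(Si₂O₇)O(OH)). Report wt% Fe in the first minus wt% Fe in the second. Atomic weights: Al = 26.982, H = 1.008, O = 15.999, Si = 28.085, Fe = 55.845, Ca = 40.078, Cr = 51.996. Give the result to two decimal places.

First mineral: 55.845 g Fe in 223.833 g formula = 24.95 wt% Fe.
Second mineral: 55.845 g Fe in 483.215 g formula = 11.56 wt% Fe.
24.95% − 11.56% gives a difference of 13.39 percentage points.

13.39 percentage points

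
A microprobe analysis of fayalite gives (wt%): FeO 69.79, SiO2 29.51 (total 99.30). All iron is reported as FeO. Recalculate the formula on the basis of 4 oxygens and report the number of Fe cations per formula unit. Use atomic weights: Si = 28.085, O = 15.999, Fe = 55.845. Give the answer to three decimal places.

1.989 Fe apfu

FeO (M=71.844): mol = 0.97141; Fe = 0.97141, O = 0.97141.
SiO2 (M=60.083): mol = 0.49115; Si = 0.49115, O = 0.98230.
ΣO = 1.95371; factor = 4/ΣO = 2.04739.
Fe apfu = 0.97141 × 2.04739 = 1.989.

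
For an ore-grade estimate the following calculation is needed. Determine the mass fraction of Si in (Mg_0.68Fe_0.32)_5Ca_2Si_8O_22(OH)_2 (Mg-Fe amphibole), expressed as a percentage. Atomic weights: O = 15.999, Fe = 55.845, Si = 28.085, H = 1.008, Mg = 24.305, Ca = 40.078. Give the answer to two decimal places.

M((Mg_0.68Fe_0.32)_5Ca_2Si_8O_22(OH)_2) = 862.817 g/mol.
Si contributes 8 × 28.085 = 224.680 g per mole.
224.680/862.817 = 0.2604 → 26.04%.

26.04 mass %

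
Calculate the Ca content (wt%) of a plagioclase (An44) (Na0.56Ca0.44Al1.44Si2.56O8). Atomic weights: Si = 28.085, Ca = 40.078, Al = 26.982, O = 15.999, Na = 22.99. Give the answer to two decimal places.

Molar mass of Na0.56Ca0.44Al1.44Si2.56O8: 0.56*22.99 + 0.44*40.078 + 1.44*26.982 + 2.56*28.085 + 8*15.999 = 269.252 g/mol.
Mass of Ca per formula unit: 0.44 × 40.078 = 17.634 g.
Weight fraction Ca = 17.634 / 269.252 = 0.0655.

6.55 wt%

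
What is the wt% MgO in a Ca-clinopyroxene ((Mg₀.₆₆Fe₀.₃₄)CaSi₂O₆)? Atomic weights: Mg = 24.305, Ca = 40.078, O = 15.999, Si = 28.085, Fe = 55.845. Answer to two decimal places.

11.70 wt%

M((Mg₀.₆₆Fe₀.₃₄)CaSi₂O₆) = 227.271 g/mol; M(MgO) = 40.304 g/mol.
Moles MgO per formula unit = 0.66 Mg ÷ 1 = 0.6600.
MgO fraction = (0.6600 × 40.304) / 227.271 = 26.601/227.271 = 0.1170.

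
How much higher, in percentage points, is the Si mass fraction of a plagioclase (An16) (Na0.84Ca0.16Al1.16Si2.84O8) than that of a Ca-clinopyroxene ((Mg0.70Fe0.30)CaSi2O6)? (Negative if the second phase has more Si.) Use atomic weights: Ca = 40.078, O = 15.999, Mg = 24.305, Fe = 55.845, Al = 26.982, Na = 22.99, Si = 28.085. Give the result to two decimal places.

5.27 percentage points

M(Na0.84Ca0.16Al1.16Si2.84O8) = 264.777 g/mol, so wt% Si = 79.761/264.777 × 100 = 30.12%.
M((Mg0.70Fe0.30)CaSi2O6) = 226.009 g/mol, so wt% Si = 56.170/226.009 × 100 = 24.85%.
30.12 − 24.85 = 5.27 pp.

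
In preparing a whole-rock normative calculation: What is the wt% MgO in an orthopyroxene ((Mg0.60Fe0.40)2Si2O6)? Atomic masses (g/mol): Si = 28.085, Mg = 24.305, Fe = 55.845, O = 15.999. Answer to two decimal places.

21.40 wt%

M((Mg0.60Fe0.40)2Si2O6) = 226.006 g/mol; M(MgO) = 40.304 g/mol.
Moles MgO per formula unit = 1.20 Mg ÷ 1 = 1.2000.
MgO fraction = (1.2000 × 40.304) / 226.006 = 48.365/226.006 = 0.2140.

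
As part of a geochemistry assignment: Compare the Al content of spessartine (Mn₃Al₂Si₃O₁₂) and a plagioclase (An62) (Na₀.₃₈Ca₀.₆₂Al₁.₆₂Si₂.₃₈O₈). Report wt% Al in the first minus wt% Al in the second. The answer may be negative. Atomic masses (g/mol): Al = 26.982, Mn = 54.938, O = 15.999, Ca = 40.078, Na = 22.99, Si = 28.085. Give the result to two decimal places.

-5.16 percentage points

M(Mn₃Al₂Si₃O₁₂) = 495.021 g/mol, so wt% Al = 53.964/495.021 × 100 = 10.90%.
M(Na₀.₃₈Ca₀.₆₂Al₁.₆₂Si₂.₃₈O₈) = 272.130 g/mol, so wt% Al = 43.711/272.130 × 100 = 16.06%.
10.90 − 16.06 = -5.16 pp.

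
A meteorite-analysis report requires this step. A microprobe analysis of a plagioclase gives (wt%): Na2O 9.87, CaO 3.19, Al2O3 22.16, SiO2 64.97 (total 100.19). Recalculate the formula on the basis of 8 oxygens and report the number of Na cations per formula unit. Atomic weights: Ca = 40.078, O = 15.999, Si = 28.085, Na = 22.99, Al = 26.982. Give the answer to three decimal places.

0.841 Na apfu

Na2O (M=61.979): mol = 0.15925; Na = 0.31850, O = 0.15925.
CaO (M=56.077): mol = 0.05689; Ca = 0.05689, O = 0.05689.
Al2O3 (M=101.961): mol = 0.21734; Al = 0.43468, O = 0.65202.
SiO2 (M=60.083): mol = 1.08134; Si = 1.08134, O = 2.16268.
ΣO = 3.03084; factor = 8/ΣO = 2.63953.
Na apfu = 0.31850 × 2.63953 = 0.841.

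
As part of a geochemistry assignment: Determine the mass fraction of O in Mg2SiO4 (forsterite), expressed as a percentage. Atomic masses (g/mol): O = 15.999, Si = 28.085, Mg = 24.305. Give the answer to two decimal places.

Formula mass = 2×24.305 + 1×28.085 + 4×15.999 = 140.691 g/mol, of which 63.996 g is O.
So O makes up 63.996/140.691 = 0.4549 of the mass, i.e. 45.49%.

45.49 wt%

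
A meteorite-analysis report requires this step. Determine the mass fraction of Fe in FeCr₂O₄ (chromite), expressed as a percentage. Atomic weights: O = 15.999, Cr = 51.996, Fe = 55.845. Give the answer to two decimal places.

Molar mass of FeCr₂O₄: 1·55.845 + 2·51.996 + 4·15.999 = 223.833 g/mol.
Mass of Fe per formula unit: 1 × 55.845 = 55.845 g.
Weight fraction Fe = 55.845 / 223.833 = 0.2495.

24.95 wt%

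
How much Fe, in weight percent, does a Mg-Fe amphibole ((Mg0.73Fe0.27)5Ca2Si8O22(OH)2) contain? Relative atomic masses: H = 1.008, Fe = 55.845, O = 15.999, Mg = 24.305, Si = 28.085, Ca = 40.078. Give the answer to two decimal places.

8.82 weight percent

M((Mg0.73Fe0.27)5Ca2Si8O22(OH)2) = 854.932 g/mol.
Fe contributes 1.35 × 55.845 = 75.391 g per mole.
75.391/854.932 = 0.0882 → 8.82%.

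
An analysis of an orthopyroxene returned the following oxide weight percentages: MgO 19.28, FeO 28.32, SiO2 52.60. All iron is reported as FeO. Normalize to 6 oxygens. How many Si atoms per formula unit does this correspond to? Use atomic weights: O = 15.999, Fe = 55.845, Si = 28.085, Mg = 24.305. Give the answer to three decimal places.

2.002 Si apfu

MgO (M=40.304): mol = 0.47836; Mg = 0.47836, O = 0.47836.
FeO (M=71.844): mol = 0.39419; Fe = 0.39419, O = 0.39419.
SiO2 (M=60.083): mol = 0.87546; Si = 0.87546, O = 1.75092.
ΣO = 2.62347; factor = 6/ΣO = 2.28705.
Si apfu = 0.87546 × 2.28705 = 2.002.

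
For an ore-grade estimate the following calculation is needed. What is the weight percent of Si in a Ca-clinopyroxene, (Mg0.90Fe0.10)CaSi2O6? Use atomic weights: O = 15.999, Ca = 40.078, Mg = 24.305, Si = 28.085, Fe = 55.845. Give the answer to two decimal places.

25.57 wt%

Molar mass of (Mg0.90Fe0.10)CaSi2O6: 0.90*24.305 + 0.10*55.845 + 1*40.078 + 2*28.085 + 6*15.999 = 219.701 g/mol.
Mass of Si per formula unit: 2 × 28.085 = 56.170 g.
Weight fraction Si = 56.170 / 219.701 = 0.2557.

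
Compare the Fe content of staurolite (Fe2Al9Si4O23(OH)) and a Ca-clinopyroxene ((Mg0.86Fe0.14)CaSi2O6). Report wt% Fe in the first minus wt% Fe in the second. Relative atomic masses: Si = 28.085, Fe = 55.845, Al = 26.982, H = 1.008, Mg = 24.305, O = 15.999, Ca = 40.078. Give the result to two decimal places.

Fe in Fe2Al9Si4O23(OH): molar mass 851.852 g/mol; 2×55.845 = 111.690 g → 13.11 wt%.
Fe in (Mg0.86Fe0.14)CaSi2O6: molar mass 220.963 g/mol; 0.14×55.845 = 7.818 g → 3.54 wt%.
Difference = 13.11 − 3.54 = 9.57 percentage points.

9.57 percentage points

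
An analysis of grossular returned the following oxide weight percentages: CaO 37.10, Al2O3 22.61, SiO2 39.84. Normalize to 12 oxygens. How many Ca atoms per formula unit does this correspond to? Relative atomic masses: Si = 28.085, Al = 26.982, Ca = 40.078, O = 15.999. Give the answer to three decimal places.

2.992 Ca apfu

37.10 wt% CaO ÷ 56.077 g/mol = 0.66159 mol, giving 0.66159 Ca and 0.66159 O.
22.61 wt% Al2O3 ÷ 101.961 g/mol = 0.22175 mol, giving 0.44350 Al and 0.66525 O.
39.84 wt% SiO2 ÷ 60.083 g/mol = 0.66308 mol, giving 0.66308 Si and 1.32616 O.
Oxygen sums to 2.65300; scaling by 12/2.65300 = 4.52318 puts the formula on 12 O.
Ca: 0.66159 × 4.52318 = 2.992 atoms per formula unit.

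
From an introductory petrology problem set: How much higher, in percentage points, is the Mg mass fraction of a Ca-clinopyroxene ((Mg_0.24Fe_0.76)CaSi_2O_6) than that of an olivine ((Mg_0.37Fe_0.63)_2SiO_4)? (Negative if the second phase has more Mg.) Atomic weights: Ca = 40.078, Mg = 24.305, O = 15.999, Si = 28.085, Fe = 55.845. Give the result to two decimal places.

First mineral: 5.833 g Mg in 240.517 g formula = 2.43 wt% Mg.
Second mineral: 17.986 g Mg in 180.431 g formula = 9.97 wt% Mg.
2.43% − 9.97% gives a difference of -7.54 percentage points.

-7.54 percentage points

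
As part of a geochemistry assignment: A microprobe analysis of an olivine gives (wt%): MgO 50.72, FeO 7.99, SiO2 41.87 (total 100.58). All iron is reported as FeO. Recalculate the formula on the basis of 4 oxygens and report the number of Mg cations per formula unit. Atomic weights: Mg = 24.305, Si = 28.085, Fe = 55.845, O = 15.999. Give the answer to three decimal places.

MgO: 50.72/40.304 = 1.25844 mol → 1.25844 mol Mg, 1.25844 mol O.
FeO: 7.99/71.844 = 0.11121 mol → 0.11121 mol Fe, 0.11121 mol O.
SiO2: 41.87/60.083 = 0.69687 mol → 0.69687 mol Si, 1.39374 mol O.
Total oxygen = 2.76339 mol. Normalization factor = 4/2.76339 = 1.44750.
Mg per 4 O = 1.25844 × 1.44750 = 1.822.

1.822 Mg apfu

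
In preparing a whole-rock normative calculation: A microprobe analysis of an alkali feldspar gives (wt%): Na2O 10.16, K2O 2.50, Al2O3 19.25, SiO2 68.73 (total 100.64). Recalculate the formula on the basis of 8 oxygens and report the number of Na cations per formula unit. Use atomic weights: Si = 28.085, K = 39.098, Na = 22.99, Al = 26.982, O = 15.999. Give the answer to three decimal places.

0.861 Na apfu

10.16 wt% Na2O ÷ 61.979 g/mol = 0.16393 mol, giving 0.32786 Na and 0.16393 O.
2.50 wt% K2O ÷ 94.195 g/mol = 0.02654 mol, giving 0.05308 K and 0.02654 O.
19.25 wt% Al2O3 ÷ 101.961 g/mol = 0.18880 mol, giving 0.37760 Al and 0.56640 O.
68.73 wt% SiO2 ÷ 60.083 g/mol = 1.14392 mol, giving 1.14392 Si and 2.28784 O.
Oxygen sums to 3.04471; scaling by 8/3.04471 = 2.62751 puts the formula on 8 O.
Na: 0.32786 × 2.62751 = 0.861 atoms per formula unit.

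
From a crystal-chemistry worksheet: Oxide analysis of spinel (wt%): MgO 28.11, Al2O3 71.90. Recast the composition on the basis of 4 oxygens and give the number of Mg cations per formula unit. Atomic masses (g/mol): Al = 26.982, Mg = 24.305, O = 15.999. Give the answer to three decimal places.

0.992 Mg apfu

MgO (M=40.304): mol = 0.69745; Mg = 0.69745, O = 0.69745.
Al2O3 (M=101.961): mol = 0.70517; Al = 1.41034, O = 2.11551.
ΣO = 2.81296; factor = 4/ΣO = 1.42199.
Mg apfu = 0.69745 × 1.42199 = 0.992.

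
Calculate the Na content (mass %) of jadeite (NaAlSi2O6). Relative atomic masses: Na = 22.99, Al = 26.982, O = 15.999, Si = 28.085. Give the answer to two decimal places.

Formula mass = 1*22.99 + 1*26.982 + 2*28.085 + 6*15.999 = 202.136 g/mol, of which 22.990 g is Na.
So Na makes up 22.990/202.136 = 0.1137 of the mass, i.e. 11.37%.

11.37 mass %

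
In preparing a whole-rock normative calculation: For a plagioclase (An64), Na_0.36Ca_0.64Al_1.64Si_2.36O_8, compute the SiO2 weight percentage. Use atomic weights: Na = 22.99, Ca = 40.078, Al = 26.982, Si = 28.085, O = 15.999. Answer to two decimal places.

Formula mass = 272.449 g/mol.
2.36 Si → 2.3600 mol SiO2 per formula unit; M(SiO2) = 60.083, so SiO2 mass = 141.796 g.
141.796/272.449 × 100 = 52.04 wt%.

52.04 wt%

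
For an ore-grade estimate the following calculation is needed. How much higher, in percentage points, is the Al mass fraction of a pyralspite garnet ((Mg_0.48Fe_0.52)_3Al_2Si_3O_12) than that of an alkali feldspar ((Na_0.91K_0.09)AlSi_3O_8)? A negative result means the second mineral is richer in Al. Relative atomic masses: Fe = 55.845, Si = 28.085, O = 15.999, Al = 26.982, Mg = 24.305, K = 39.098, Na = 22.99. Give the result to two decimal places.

M((Mg_0.48Fe_0.52)_3Al_2Si_3O_12) = 452.324 g/mol, so wt% Al = 53.964/452.324 × 100 = 11.93%.
M((Na_0.91K_0.09)AlSi_3O_8) = 263.669 g/mol, so wt% Al = 26.982/263.669 × 100 = 10.23%.
11.93 − 10.23 = 1.70 pp.

1.70 percentage points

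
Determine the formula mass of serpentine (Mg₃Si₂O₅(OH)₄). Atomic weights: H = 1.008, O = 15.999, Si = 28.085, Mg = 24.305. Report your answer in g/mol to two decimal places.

277.11 g/mol

M = 3*24.305 + 2*28.085 + 9*15.999 + 4*1.008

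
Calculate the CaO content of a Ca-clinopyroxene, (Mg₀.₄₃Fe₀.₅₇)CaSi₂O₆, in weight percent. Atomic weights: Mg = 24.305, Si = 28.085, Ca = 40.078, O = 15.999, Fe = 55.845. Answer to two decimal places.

Molar mass of (Mg₀.₄₃Fe₀.₅₇)CaSi₂O₆ = 0.43·24.305 + 0.57·55.845 + 1·40.078 + 2·28.085 + 6·15.999 = 234.525 g/mol.
Each formula unit contains 1 Ca, equivalent to 1/1 = 1.0000 mol CaO.
M(CaO) = 1×40.078 + 1×15.999 = 56.077 g/mol.
Mass of CaO per formula unit = 1.0000 × 56.077 = 56.077 g.
CaO wt% = 56.077 / 234.525 × 100 = 23.91%.

23.91 wt%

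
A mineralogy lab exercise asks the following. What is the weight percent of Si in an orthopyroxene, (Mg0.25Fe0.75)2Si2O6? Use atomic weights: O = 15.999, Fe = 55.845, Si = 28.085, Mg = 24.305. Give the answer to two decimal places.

22.64 weight percent

Molar mass of (Mg0.25Fe0.75)2Si2O6: 0.50·24.305 + 1.50·55.845 + 2·28.085 + 6·15.999 = 248.084 g/mol.
Mass of Si per formula unit: 2 × 28.085 = 56.170 g.
Weight fraction Si = 56.170 / 248.084 = 0.2264.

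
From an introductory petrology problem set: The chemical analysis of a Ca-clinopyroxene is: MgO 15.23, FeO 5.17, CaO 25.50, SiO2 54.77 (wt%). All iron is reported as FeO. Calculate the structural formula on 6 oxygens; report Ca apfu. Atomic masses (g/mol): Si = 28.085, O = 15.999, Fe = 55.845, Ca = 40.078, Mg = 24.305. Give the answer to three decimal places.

MgO (M=40.304): mol = 0.37788; Mg = 0.37788, O = 0.37788.
FeO (M=71.844): mol = 0.07196; Fe = 0.07196, O = 0.07196.
CaO (M=56.077): mol = 0.45473; Ca = 0.45473, O = 0.45473.
SiO2 (M=60.083): mol = 0.91157; Si = 0.91157, O = 1.82314.
ΣO = 2.72771; factor = 6/ΣO = 2.19965.
Ca apfu = 0.45473 × 2.19965 = 1.000.

1.000 Ca apfu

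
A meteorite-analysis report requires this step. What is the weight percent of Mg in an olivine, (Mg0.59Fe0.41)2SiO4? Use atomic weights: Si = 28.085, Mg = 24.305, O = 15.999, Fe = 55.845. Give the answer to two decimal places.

17.22 wt%

Formula mass = 1.18×24.305 + 0.82×55.845 + 1×28.085 + 4×15.999 = 166.554 g/mol, of which 28.680 g is Mg.
So Mg makes up 28.680/166.554 = 0.1722 of the mass, i.e. 17.22%.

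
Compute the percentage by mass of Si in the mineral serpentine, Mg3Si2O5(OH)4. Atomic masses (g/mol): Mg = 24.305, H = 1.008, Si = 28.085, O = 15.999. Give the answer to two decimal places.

20.27 mass %

Molar mass of Mg3Si2O5(OH)4: 3*24.305 + 2*28.085 + 9*15.999 + 4*1.008 = 277.108 g/mol.
Mass of Si per formula unit: 2 × 28.085 = 56.170 g.
Weight fraction Si = 56.170 / 277.108 = 0.2027.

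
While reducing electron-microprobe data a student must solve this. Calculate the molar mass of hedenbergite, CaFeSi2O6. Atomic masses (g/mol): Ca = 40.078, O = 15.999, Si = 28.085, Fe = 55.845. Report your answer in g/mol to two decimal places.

Ca: 1 × 40.078 = 40.0780
Fe: 1 × 55.845 = 55.8450
Si: 2 × 28.085 = 56.1700
O: 6 × 15.999 = 95.9940
Summing the contributions gives the formula mass.

248.09 g/mol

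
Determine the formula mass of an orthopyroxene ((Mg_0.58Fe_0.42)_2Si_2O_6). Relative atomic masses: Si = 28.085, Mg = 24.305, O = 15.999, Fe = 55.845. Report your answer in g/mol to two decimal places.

Mg: 1.16 × 24.305 = 28.1938
Fe: 0.84 × 55.845 = 46.9098
Si: 2 × 28.085 = 56.1700
O: 6 × 15.999 = 95.9940
Summing the contributions gives the formula mass.

227.27 g/mol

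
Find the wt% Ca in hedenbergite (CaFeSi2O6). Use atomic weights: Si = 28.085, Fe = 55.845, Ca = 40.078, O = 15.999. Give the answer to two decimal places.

16.15 mass %

Formula mass = 1*40.078 + 1*55.845 + 2*28.085 + 6*15.999 = 248.087 g/mol, of which 40.078 g is Ca.
So Ca makes up 40.078/248.087 = 0.1615 of the mass, i.e. 16.15%.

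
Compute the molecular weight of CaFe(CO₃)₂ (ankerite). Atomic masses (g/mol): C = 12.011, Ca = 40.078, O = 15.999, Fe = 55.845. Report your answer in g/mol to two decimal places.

215.94 g/mol

Ca: 1 × 40.078 = 40.0780
Fe: 1 × 55.845 = 55.8450
C: 2 × 12.011 = 24.0220
O: 6 × 15.999 = 95.9940
Summing the contributions gives the formula mass.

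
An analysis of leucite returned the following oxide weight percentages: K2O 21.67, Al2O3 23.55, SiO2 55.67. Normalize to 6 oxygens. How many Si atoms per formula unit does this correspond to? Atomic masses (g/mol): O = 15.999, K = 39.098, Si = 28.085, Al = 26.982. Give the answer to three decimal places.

21.67 wt% K2O ÷ 94.195 g/mol = 0.23005 mol, giving 0.46010 K and 0.23005 O.
23.55 wt% Al2O3 ÷ 101.961 g/mol = 0.23097 mol, giving 0.46194 Al and 0.69291 O.
55.67 wt% SiO2 ÷ 60.083 g/mol = 0.92655 mol, giving 0.92655 Si and 1.85310 O.
Oxygen sums to 2.77606; scaling by 6/2.77606 = 2.16134 puts the formula on 6 O.
Si: 0.92655 × 2.16134 = 2.003 atoms per formula unit.

2.003 Si apfu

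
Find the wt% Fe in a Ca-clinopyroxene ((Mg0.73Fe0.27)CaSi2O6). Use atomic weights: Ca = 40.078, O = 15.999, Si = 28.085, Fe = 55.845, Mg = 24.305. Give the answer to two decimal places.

6.70 mass %

Molar mass of (Mg0.73Fe0.27)CaSi2O6: 0.73*24.305 + 0.27*55.845 + 1*40.078 + 2*28.085 + 6*15.999 = 225.063 g/mol.
Mass of Fe per formula unit: 0.27 × 55.845 = 15.078 g.
Weight fraction Fe = 15.078 / 225.063 = 0.0670.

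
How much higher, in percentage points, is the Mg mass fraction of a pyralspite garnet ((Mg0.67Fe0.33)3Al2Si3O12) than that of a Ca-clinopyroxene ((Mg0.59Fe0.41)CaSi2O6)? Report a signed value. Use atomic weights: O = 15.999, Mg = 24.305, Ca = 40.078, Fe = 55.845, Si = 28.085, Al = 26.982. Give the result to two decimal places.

Mg in (Mg0.67Fe0.33)3Al2Si3O12: molar mass 434.347 g/mol; 2.01×24.305 = 48.853 g → 11.25 wt%.
Mg in (Mg0.59Fe0.41)CaSi2O6: molar mass 229.478 g/mol; 0.59×24.305 = 14.340 g → 6.25 wt%.
Difference = 11.25 − 6.25 = 5.00 percentage points.

5.00 percentage points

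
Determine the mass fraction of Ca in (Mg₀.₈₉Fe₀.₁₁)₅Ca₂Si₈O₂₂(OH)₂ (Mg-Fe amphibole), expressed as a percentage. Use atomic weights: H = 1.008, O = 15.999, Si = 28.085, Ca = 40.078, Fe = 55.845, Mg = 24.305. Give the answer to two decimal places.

Molar mass of (Mg₀.₈₉Fe₀.₁₁)₅Ca₂Si₈O₂₂(OH)₂: 4.45·24.305 + 0.55·55.845 + 2·40.078 + 8·28.085 + 24·15.999 + 2·1.008 = 829.700 g/mol.
Mass of Ca per formula unit: 2 × 40.078 = 80.156 g.
Weight fraction Ca = 80.156 / 829.700 = 0.0966.

9.66 weight percent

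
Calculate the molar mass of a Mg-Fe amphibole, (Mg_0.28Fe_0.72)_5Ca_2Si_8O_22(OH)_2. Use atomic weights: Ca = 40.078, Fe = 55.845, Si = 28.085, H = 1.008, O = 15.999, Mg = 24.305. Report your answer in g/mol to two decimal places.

M = 1.40*24.305 + 3.60*55.845 + 2*40.078 + 8*28.085 + 24*15.999 + 2*1.008

925.90 g/mol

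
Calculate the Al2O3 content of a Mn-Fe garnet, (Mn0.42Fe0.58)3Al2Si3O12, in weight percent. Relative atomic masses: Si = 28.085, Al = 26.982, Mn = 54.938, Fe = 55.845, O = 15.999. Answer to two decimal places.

20.53 wt%

Molar mass of (Mn0.42Fe0.58)3Al2Si3O12 = 1.26·54.938 + 1.74·55.845 + 2·26.982 + 3·28.085 + 12·15.999 = 496.599 g/mol.
Each formula unit contains 2 Al, equivalent to 2/2 = 1.0000 mol Al2O3.
M(Al2O3) = 2×26.982 + 3×15.999 = 101.961 g/mol.
Mass of Al2O3 per formula unit = 1.0000 × 101.961 = 101.961 g.
Al2O3 wt% = 101.961 / 496.599 × 100 = 20.53%.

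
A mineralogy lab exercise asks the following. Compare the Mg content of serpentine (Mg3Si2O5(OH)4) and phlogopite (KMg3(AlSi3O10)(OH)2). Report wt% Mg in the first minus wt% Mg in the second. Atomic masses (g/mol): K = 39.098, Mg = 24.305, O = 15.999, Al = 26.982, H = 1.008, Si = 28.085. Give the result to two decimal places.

8.84 percentage points

First mineral: 72.915 g Mg in 277.108 g formula = 26.31 wt% Mg.
Second mineral: 72.915 g Mg in 417.254 g formula = 17.47 wt% Mg.
26.31% − 17.47% gives a difference of 8.84 percentage points.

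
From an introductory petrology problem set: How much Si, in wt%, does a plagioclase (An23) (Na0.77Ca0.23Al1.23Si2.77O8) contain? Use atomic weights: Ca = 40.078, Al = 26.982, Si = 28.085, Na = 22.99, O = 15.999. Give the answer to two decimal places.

29.26 wt%

Molar mass of Na0.77Ca0.23Al1.23Si2.77O8: 0.77*22.99 + 0.23*40.078 + 1.23*26.982 + 2.77*28.085 + 8*15.999 = 265.896 g/mol.
Mass of Si per formula unit: 2.77 × 28.085 = 77.795 g.
Weight fraction Si = 77.795 / 265.896 = 0.2926.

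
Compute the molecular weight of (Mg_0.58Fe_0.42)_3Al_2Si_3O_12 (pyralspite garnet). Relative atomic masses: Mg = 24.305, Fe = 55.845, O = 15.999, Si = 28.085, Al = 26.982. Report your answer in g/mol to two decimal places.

442.86 g/mol

M = 1.74·24.305 + 1.26·55.845 + 2·26.982 + 3·28.085 + 12·15.999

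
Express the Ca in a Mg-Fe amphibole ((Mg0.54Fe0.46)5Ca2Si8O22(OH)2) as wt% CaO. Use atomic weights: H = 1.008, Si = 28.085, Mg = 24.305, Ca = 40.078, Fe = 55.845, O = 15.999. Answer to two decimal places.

M((Mg0.54Fe0.46)5Ca2Si8O22(OH)2) = 884.895 g/mol; M(CaO) = 56.077 g/mol.
Moles CaO per formula unit = 2 Ca ÷ 1 = 2.0000.
CaO fraction = (2.0000 × 56.077) / 884.895 = 112.154/884.895 = 0.1267.

12.67 wt%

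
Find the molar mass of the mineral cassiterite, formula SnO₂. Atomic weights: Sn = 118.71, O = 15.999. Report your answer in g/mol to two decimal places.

Sn: 1 × 118.71 = 118.7100
O: 2 × 15.999 = 31.9980
Summing the contributions gives the formula mass.

150.71 g/mol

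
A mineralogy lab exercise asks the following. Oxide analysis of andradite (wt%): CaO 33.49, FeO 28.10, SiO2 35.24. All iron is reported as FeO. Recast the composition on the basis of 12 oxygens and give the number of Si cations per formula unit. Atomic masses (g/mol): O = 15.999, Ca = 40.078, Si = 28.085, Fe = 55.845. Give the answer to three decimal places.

3.256 Si apfu

33.49 wt% CaO ÷ 56.077 g/mol = 0.59721 mol, giving 0.59721 Ca and 0.59721 O.
28.10 wt% FeO ÷ 71.844 g/mol = 0.39113 mol, giving 0.39113 Fe and 0.39113 O.
35.24 wt% SiO2 ÷ 60.083 g/mol = 0.58652 mol, giving 0.58652 Si and 1.17304 O.
Oxygen sums to 2.16138; scaling by 12/2.16138 = 5.55201 puts the formula on 12 O.
Si: 0.58652 × 5.55201 = 3.256 atoms per formula unit.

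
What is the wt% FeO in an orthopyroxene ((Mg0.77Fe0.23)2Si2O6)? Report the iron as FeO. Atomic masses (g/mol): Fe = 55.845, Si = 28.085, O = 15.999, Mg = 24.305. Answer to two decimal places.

Formula mass = 215.282 g/mol.
0.46 Fe → 0.4600 mol FeO per formula unit; M(FeO) = 71.844, so FeO mass = 33.048 g.
33.048/215.282 × 100 = 15.35 wt%.

15.35 wt%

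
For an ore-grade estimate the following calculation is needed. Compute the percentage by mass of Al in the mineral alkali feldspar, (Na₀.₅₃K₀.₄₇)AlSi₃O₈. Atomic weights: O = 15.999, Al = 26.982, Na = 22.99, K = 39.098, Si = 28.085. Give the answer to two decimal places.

10.00 mass %

Formula mass = 0.53*22.99 + 0.47*39.098 + 1*26.982 + 3*28.085 + 8*15.999 = 269.790 g/mol, of which 26.982 g is Al.
So Al makes up 26.982/269.790 = 0.1000 of the mass, i.e. 10.00%.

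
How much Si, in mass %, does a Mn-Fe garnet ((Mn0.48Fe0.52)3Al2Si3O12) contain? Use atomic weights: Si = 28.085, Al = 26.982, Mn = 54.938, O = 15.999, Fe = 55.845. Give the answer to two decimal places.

Molar mass of (Mn0.48Fe0.52)3Al2Si3O12: 1.44×54.938 + 1.56×55.845 + 2×26.982 + 3×28.085 + 12×15.999 = 496.436 g/mol.
Mass of Si per formula unit: 3 × 28.085 = 84.255 g.
Weight fraction Si = 84.255 / 496.436 = 0.1697.

16.97 mass %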